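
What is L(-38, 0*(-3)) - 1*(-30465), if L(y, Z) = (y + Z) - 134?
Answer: 30293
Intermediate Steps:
L(y, Z) = -134 + Z + y (L(y, Z) = (Z + y) - 134 = -134 + Z + y)
L(-38, 0*(-3)) - 1*(-30465) = (-134 + 0*(-3) - 38) - 1*(-30465) = (-134 + 0 - 38) + 30465 = -172 + 30465 = 30293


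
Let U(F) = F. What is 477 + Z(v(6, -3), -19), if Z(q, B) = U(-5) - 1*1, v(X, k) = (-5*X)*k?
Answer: 471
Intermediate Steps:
v(X, k) = -5*X*k
Z(q, B) = -6 (Z(q, B) = -5 - 1*1 = -5 - 1 = -6)
477 + Z(v(6, -3), -19) = 477 - 6 = 471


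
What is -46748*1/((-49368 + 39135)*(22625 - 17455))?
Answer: 23374/26452305 ≈ 0.00088363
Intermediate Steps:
-46748*1/((-49368 + 39135)*(22625 - 17455)) = -46748/(5170*(-10233)) = -46748/(-52904610) = -46748*(-1/52904610) = 23374/26452305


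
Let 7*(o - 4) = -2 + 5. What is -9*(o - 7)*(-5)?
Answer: -810/7 ≈ -115.71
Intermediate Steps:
o = 31/7 (o = 4 + (-2 + 5)/7 = 4 + (1/7)*3 = 4 + 3/7 = 31/7 ≈ 4.4286)
-9*(o - 7)*(-5) = -9*(31/7 - 7)*(-5) = -9*(-18/7)*(-5) = (162/7)*(-5) = -810/7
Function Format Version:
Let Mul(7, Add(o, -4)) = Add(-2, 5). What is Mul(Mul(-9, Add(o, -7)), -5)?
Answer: Rational(-810, 7) ≈ -115.71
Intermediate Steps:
o = Rational(31, 7) (o = Add(4, Mul(Rational(1, 7), Add(-2, 5))) = Add(4, Mul(Rational(1, 7), 3)) = Add(4, Rational(3, 7)) = Rational(31, 7) ≈ 4.4286)
Mul(Mul(-9, Add(o, -7)), -5) = Mul(Mul(-9, Add(Rational(31, 7), -7)), -5) = Mul(Mul(-9, Rational(-18, 7)), -5) = Mul(Rational(162, 7), -5) = Rational(-810, 7)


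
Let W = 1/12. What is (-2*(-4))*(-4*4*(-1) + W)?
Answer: 386/3 ≈ 128.67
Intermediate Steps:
W = 1/12 ≈ 0.083333
(-2*(-4))*(-4*4*(-1) + W) = (-2*(-4))*(-4*4*(-1) + 1/12) = 8*(-16*(-1) + 1/12) = 8*(16 + 1/12) = 8*(193/12) = 386/3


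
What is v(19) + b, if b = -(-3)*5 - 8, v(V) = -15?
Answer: -8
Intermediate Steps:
b = 7 (b = -1*(-15) - 8 = 15 - 8 = 7)
v(19) + b = -15 + 7 = -8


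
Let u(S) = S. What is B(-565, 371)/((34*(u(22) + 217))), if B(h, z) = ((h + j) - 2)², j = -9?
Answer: 165888/4063 ≈ 40.829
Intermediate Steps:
B(h, z) = (-11 + h)² (B(h, z) = ((h - 9) - 2)² = ((-9 + h) - 2)² = (-11 + h)²)
B(-565, 371)/((34*(u(22) + 217))) = (-11 - 565)²/((34*(22 + 217))) = (-576)²/((34*239)) = 331776/8126 = 331776*(1/8126) = 165888/4063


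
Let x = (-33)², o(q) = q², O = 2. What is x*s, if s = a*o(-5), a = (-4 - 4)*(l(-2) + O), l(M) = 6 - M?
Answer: -2178000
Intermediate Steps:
a = -80 (a = (-4 - 4)*((6 - 1*(-2)) + 2) = -8*((6 + 2) + 2) = -8*(8 + 2) = -8*10 = -80)
x = 1089
s = -2000 (s = -80*(-5)² = -80*25 = -2000)
x*s = 1089*(-2000) = -2178000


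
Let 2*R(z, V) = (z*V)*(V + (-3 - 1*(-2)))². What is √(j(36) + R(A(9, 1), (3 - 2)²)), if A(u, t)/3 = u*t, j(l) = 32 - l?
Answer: 2*I ≈ 2.0*I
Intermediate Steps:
A(u, t) = 3*t*u (A(u, t) = 3*(u*t) = 3*(t*u) = 3*t*u)
R(z, V) = V*z*(-1 + V)²/2 (R(z, V) = ((z*V)*(V + (-3 - 1*(-2)))²)/2 = ((V*z)*(V + (-3 + 2))²)/2 = ((V*z)*(V - 1)²)/2 = ((V*z)*(-1 + V)²)/2 = (V*z*(-1 + V)²)/2 = V*z*(-1 + V)²/2)
√(j(36) + R(A(9, 1), (3 - 2)²)) = √((32 - 1*36) + (3 - 2)²*(3*1*9)*(-1 + (3 - 2)²)²/2) = √((32 - 36) + (½)*1²*27*(-1 + 1²)²) = √(-4 + (½)*1*27*(-1 + 1)²) = √(-4 + (½)*1*27*0²) = √(-4 + (½)*1*27*0) = √(-4 + 0) = √(-4) = 2*I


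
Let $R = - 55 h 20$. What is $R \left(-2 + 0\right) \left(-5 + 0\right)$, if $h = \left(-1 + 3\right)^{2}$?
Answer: $-44000$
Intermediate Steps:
$h = 4$ ($h = 2^{2} = 4$)
$R = -4400$ ($R = \left(-55\right) 4 \cdot 20 = \left(-220\right) 20 = -4400$)
$R \left(-2 + 0\right) \left(-5 + 0\right) = - 4400 \left(-2 + 0\right) \left(-5 + 0\right) = - 4400 \left(\left(-2\right) \left(-5\right)\right) = \left(-4400\right) 10 = -44000$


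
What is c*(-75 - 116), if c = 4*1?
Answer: -764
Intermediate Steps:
c = 4
c*(-75 - 116) = 4*(-75 - 116) = 4*(-191) = -764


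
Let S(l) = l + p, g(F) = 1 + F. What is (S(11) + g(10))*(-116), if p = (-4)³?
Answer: 4872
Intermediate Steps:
p = -64
S(l) = -64 + l (S(l) = l - 64 = -64 + l)
(S(11) + g(10))*(-116) = ((-64 + 11) + (1 + 10))*(-116) = (-53 + 11)*(-116) = -42*(-116) = 4872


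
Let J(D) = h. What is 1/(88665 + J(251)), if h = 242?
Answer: 1/88907 ≈ 1.1248e-5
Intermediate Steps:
J(D) = 242
1/(88665 + J(251)) = 1/(88665 + 242) = 1/88907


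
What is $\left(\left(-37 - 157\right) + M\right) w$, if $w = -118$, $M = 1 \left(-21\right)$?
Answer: $25370$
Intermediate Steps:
$M = -21$
$\left(\left(-37 - 157\right) + M\right) w = \left(\left(-37 - 157\right) - 21\right) \left(-118\right) = \left(-194 - 21\right) \left(-118\right) = \left(-215\right) \left(-118\right) = 25370$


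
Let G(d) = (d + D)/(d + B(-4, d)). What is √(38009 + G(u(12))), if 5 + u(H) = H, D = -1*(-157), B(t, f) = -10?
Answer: √341589/3 ≈ 194.82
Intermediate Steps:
D = 157
u(H) = -5 + H
G(d) = (157 + d)/(-10 + d) (G(d) = (d + 157)/(d - 10) = (157 + d)/(-10 + d))
√(38009 + G(u(12))) = √(38009 + (157 + (-5 + 12))/(-10 + (-5 + 12))) = √(38009 + (157 + 7)/(-10 + 7)) = √(38009 + 164/(-3)) = √(38009 - ⅓*164) = √(38009 - 164/3) = √(113863/3) = √341589/3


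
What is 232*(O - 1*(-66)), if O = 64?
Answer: 30160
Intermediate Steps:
232*(O - 1*(-66)) = 232*(64 - 1*(-66)) = 232*(64 + 66) = 232*130 = 30160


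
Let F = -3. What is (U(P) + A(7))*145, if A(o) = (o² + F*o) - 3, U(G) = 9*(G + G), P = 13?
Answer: 37555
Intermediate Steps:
U(G) = 18*G (U(G) = 9*(2*G) = 18*G)
A(o) = -3 + o² - 3*o (A(o) = (o² - 3*o) - 3 = -3 + o² - 3*o)
(U(P) + A(7))*145 = (18*13 + (-3 + 7² - 3*7))*145 = (234 + (-3 + 49 - 21))*145 = (234 + 25)*145 = 259*145 = 37555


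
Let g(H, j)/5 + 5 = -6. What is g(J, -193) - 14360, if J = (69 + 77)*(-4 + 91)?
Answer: -14415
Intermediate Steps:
J = 12702 (J = 146*87 = 12702)
g(H, j) = -55 (g(H, j) = -25 + 5*(-6) = -25 - 30 = -55)
g(J, -193) - 14360 = -55 - 14360 = -14415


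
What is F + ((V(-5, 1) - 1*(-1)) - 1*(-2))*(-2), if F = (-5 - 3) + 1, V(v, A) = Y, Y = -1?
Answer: -11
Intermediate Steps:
V(v, A) = -1
F = -7 (F = -8 + 1 = -7)
F + ((V(-5, 1) - 1*(-1)) - 1*(-2))*(-2) = -7 + ((-1 - 1*(-1)) - 1*(-2))*(-2) = -7 + ((-1 + 1) + 2)*(-2) = -7 + (0 + 2)*(-2) = -7 + 2*(-2) = -7 - 4 = -11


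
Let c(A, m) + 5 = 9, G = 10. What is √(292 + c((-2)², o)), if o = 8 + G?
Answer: 2*√74 ≈ 17.205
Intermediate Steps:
o = 18 (o = 8 + 10 = 18)
c(A, m) = 4 (c(A, m) = -5 + 9 = 4)
√(292 + c((-2)², o)) = √(292 + 4) = √296 = 2*√74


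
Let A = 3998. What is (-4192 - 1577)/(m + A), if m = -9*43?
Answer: -5769/3611 ≈ -1.5976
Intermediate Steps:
m = -387
(-4192 - 1577)/(m + A) = (-4192 - 1577)/(-387 + 3998) = -5769/3611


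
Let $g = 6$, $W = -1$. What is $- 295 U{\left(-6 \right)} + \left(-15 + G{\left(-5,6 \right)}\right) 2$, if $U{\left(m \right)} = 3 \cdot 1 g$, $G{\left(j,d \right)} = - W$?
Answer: $-5338$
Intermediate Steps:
$G{\left(j,d \right)} = 1$ ($G{\left(j,d \right)} = \left(-1\right) \left(-1\right) = 1$)
$U{\left(m \right)} = 18$ ($U{\left(m \right)} = 3 \cdot 1 \cdot 6 = 3 \cdot 6 = 18$)
$- 295 U{\left(-6 \right)} + \left(-15 + G{\left(-5,6 \right)}\right) 2 = \left(-295\right) 18 + \left(-15 + 1\right) 2 = -5310 - 28 = -5338$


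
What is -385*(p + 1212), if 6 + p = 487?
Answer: -651805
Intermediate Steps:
p = 481 (p = -6 + 487 = 481)
-385*(p + 1212) = -385*(481 + 1212) = -385*1693 = -651805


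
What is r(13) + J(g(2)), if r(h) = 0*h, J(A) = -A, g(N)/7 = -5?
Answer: 35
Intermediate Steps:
g(N) = -35 (g(N) = 7*(-5) = -35)
r(h) = 0
r(13) + J(g(2)) = 0 - 1*(-35) = 0 + 35 = 35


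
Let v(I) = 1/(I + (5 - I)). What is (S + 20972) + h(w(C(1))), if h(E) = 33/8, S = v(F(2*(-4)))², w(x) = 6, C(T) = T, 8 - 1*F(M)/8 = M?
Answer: 4195233/200 ≈ 20976.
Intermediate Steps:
F(M) = 64 - 8*M
v(I) = ⅕ (v(I) = 1/5 = ⅕)
S = 1/25 (S = (⅕)² = 1/25 ≈ 0.040000)
h(E) = 33/8 (h(E) = 33*(⅛) = 33/8)
(S + 20972) + h(w(C(1))) = (1/25 + 20972) + 33/8 = 524301/25 + 33/8 = 4195233/200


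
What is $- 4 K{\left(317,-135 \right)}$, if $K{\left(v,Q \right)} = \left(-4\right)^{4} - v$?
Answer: $244$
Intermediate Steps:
$K{\left(v,Q \right)} = 256 - v$
$- 4 K{\left(317,-135 \right)} = - 4 \left(256 - 317\right) = \left(-4\right) \left(-61\right) = 244$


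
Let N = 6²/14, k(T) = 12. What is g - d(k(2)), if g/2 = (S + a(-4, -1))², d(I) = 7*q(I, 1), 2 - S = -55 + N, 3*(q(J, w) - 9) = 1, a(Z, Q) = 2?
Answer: 926546/147 ≈ 6303.0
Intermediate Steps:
q(J, w) = 28/3 (q(J, w) = 9 + (⅓)*1 = 9 + ⅓ = 28/3)
N = 18/7 (N = 36*(1/14) = 18/7 ≈ 2.5714)
S = 381/7 (S = 2 - (-55 + 18/7) = 2 - 1*(-367/7) = 2 + 367/7 = 381/7 ≈ 54.429)
d(I) = 196/3 (d(I) = 7*(28/3) = 196/3)
g = 312050/49 (g = 2*(381/7 + 2)² = 2*(395/7)² = 2*(156025/49) = 312050/49 ≈ 6368.4)
g - d(k(2)) = 312050/49 - 1*196/3 = 312050/49 - 196/3 = 926546/147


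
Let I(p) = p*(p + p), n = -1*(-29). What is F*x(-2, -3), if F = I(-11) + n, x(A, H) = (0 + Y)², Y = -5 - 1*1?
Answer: 9756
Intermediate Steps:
n = 29
I(p) = 2*p² (I(p) = p*(2*p) = 2*p²)
Y = -6 (Y = -5 - 1 = -6)
x(A, H) = 36 (x(A, H) = (0 - 6)² = (-6)² = 36)
F = 271 (F = 2*(-11)² + 29 = 2*121 + 29 = 242 + 29 = 271)
F*x(-2, -3) = 271*36 = 9756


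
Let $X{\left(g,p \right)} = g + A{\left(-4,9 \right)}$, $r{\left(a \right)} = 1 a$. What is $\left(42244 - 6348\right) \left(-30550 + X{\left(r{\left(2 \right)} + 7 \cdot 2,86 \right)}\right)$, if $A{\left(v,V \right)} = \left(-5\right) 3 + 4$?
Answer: $-1096443320$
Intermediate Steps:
$A{\left(v,V \right)} = -11$ ($A{\left(v,V \right)} = -15 + 4 = -11$)
$r{\left(a \right)} = a$
$X{\left(g,p \right)} = -11 + g$ ($X{\left(g,p \right)} = g - 11 = -11 + g$)
$\left(42244 - 6348\right) \left(-30550 + X{\left(r{\left(2 \right)} + 7 \cdot 2,86 \right)}\right) = \left(42244 - 6348\right) \left(-30550 + \left(-11 + \left(2 + 7 \cdot 2\right)\right)\right) = 35896 \left(-30550 + \left(-11 + \left(2 + 14\right)\right)\right) = 35896 \left(-30550 + \left(-11 + 16\right)\right) = 35896 \left(-30550 + 5\right) = 35896 \left(-30545\right) = -1096443320$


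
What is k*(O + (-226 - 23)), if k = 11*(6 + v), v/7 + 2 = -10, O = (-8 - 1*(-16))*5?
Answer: 179322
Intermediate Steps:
O = 40 (O = (-8 + 16)*5 = 8*5 = 40)
v = -84 (v = -14 + 7*(-10) = -14 - 70 = -84)
k = -858 (k = 11*(6 - 84) = 11*(-78) = -858)
k*(O + (-226 - 23)) = -858*(40 + (-226 - 23)) = -858*(40 - 249) = -858*(-209) = 179322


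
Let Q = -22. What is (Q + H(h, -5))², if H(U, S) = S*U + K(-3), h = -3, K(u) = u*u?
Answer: 4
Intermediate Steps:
K(u) = u²
H(U, S) = 9 + S*U (H(U, S) = S*U + (-3)² = S*U + 9 = 9 + S*U)
(Q + H(h, -5))² = (-22 + (9 - 5*(-3)))² = (-22 + (9 + 15))² = (-22 + 24)² = 2² = 4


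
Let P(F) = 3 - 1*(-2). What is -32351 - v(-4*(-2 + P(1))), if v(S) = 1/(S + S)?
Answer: -776423/24 ≈ -32351.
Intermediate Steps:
P(F) = 5 (P(F) = 3 + 2 = 5)
v(S) = 1/(2*S)
-32351 - v(-4*(-2 + P(1))) = -32351 - 1/(2*((-4*(-2 + 5)))) = -32351 - 1/(2*((-4*3))) = -32351 - 1/(2*(-12)) = -32351 - (-1)/(2*12) = -32351 - 1*(-1/24) = -32351 + 1/24 = -776423/24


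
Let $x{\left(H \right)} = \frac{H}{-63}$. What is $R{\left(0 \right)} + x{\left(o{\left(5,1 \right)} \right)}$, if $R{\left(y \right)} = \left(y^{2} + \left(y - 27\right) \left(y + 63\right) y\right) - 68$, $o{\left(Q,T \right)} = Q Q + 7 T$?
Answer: $- \frac{4316}{63} \approx -68.508$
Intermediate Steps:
$o{\left(Q,T \right)} = Q^{2} + 7 T$
$x{\left(H \right)} = - \frac{H}{63}$ ($x{\left(H \right)} = H \left(- \frac{1}{63}\right) = - \frac{H}{63}$)
$R{\left(y \right)} = -68 + y^{2} + y \left(-27 + y\right) \left(63 + y\right)$ ($R{\left(y \right)} = \left(y^{2} + \left(-27 + y\right) \left(63 + y\right) y\right) - 68 = \left(y^{2} + y \left(-27 + y\right) \left(63 + y\right)\right) - 68 = -68 + y^{2} + y \left(-27 + y\right) \left(63 + y\right)$)
$R{\left(0 \right)} + x{\left(o{\left(5,1 \right)} \right)} = \left(-68 + 0^{3} - 0 + 37 \cdot 0^{2}\right) - \frac{5^{2} + 7 \cdot 1}{63} = \left(-68 + 0 + 0 + 37 \cdot 0\right) - \frac{25 + 7}{63} = \left(-68 + 0 + 0 + 0\right) - \frac{32}{63} = -68 - \frac{32}{63} = - \frac{4316}{63}$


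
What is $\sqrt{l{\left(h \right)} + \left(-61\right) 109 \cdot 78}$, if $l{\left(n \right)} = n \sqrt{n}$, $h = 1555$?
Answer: $\sqrt{-518622 + 1555 \sqrt{1555}} \approx 676.24 i$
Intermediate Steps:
$l{\left(n \right)} = n^{\frac{3}{2}}$
$\sqrt{l{\left(h \right)} + \left(-61\right) 109 \cdot 78} = \sqrt{1555^{\frac{3}{2}} + \left(-61\right) 109 \cdot 78} = \sqrt{1555 \sqrt{1555} - 518622} = \sqrt{-518622 + 1555 \sqrt{1555}}$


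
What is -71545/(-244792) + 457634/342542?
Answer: 68266154759/41925770632 ≈ 1.6283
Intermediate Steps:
-71545/(-244792) + 457634/342542 = -71545*(-1/244792) + 457634*(1/342542) = 71545/244792 + 228817/171271 = 68266154759/41925770632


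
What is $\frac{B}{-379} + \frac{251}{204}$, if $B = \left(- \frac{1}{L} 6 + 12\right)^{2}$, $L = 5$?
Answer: $\frac{1783361}{1932900} \approx 0.92264$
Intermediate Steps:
$B = \frac{2916}{25}$ ($B = \left(- \frac{1}{5} \cdot 6 + 12\right)^{2} = \left(\left(-1\right) \frac{1}{5} \cdot 6 + 12\right)^{2} = \left(\left(- \frac{1}{5}\right) 6 + 12\right)^{2} = \left(- \frac{6}{5} + 12\right)^{2} = \left(\frac{54}{5}\right)^{2} = \frac{2916}{25} \approx 116.64$)
$\frac{B}{-379} + \frac{251}{204} = \frac{2916}{25 \left(-379\right)} + \frac{251}{204} = \frac{2916}{25} \left(- \frac{1}{379}\right) + 251 \cdot \frac{1}{204} = - \frac{2916}{9475} + \frac{251}{204} = \frac{1783361}{1932900}$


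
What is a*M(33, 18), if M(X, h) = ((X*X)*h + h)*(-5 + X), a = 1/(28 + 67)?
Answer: 109872/19 ≈ 5782.7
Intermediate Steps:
a = 1/95 ≈ 0.010526
M(X, h) = (-5 + X)*(h + h*X²) (M(X, h) = (X²*h + h)*(-5 + X) = (h*X² + h)*(-5 + X) = (h + h*X²)*(-5 + X) = (-5 + X)*(h + h*X²))
a*M(33, 18) = (18*(-5 + 33 + 33³ - 5*33²))/95 = (18*(-5 + 33 + 35937 - 5*1089))/95 = (18*(-5 + 33 + 35937 - 5445))/95 = (18*30520)/95 = (1/95)*549360 = 109872/19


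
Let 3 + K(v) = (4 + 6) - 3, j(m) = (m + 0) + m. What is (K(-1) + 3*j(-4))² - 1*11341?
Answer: -10941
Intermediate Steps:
j(m) = 2*m (j(m) = m + m = 2*m)
K(v) = 4 (K(v) = -3 + ((4 + 6) - 3) = -3 + (10 - 3) = -3 + 7 = 4)
(K(-1) + 3*j(-4))² - 1*11341 = (4 + 3*(2*(-4)))² - 1*11341 = (4 + 3*(-8))² - 11341 = (4 - 24)² - 11341 = (-20)² - 11341 = 400 - 11341 = -10941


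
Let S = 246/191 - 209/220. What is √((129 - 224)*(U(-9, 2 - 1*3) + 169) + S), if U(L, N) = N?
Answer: I*√58222443095/1910 ≈ 126.33*I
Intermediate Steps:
S = 1291/3820 (S = 246*(1/191) - 209*1/220 = 246/191 - 19/20 = 1291/3820 ≈ 0.33796)
√((129 - 224)*(U(-9, 2 - 1*3) + 169) + S) = √((129 - 224)*((2 - 1*3) + 169) + 1291/3820) = √(-95*((2 - 3) + 169) + 1291/3820) = √(-95*(-1 + 169) + 1291/3820) = √(-95*168 + 1291/3820) = √(-15960 + 1291/3820) = √(-60965909/3820) = I*√58222443095/1910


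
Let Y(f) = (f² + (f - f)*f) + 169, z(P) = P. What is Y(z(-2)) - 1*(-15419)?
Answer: 15592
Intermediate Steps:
Y(f) = 169 + f² (Y(f) = (f² + 0*f) + 169 = (f² + 0) + 169 = f² + 169 = 169 + f²)
Y(z(-2)) - 1*(-15419) = (169 + (-2)²) - 1*(-15419) = (169 + 4) + 15419 = 173 + 15419 = 15592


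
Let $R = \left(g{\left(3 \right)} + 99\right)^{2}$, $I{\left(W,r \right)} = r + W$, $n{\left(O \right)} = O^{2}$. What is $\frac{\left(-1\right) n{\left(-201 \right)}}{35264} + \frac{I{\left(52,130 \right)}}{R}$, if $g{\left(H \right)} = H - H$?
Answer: $- \frac{389552153}{345622464} \approx -1.1271$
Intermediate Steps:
$g{\left(H \right)} = 0$
$I{\left(W,r \right)} = W + r$
$R = 9801$ ($R = \left(0 + 99\right)^{2} = 99^{2} = 9801$)
$\frac{\left(-1\right) n{\left(-201 \right)}}{35264} + \frac{I{\left(52,130 \right)}}{R} = \frac{\left(-1\right) \left(-201\right)^{2}}{35264} + \frac{52 + 130}{9801} = \left(-1\right) 40401 \cdot \frac{1}{35264} + 182 \cdot \frac{1}{9801} = \left(-40401\right) \frac{1}{35264} + \frac{182}{9801} = - \frac{40401}{35264} + \frac{182}{9801} = - \frac{389552153}{345622464}$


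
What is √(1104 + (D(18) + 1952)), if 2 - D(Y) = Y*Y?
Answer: √2734 ≈ 52.288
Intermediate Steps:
D(Y) = 2 - Y² (D(Y) = 2 - Y*Y = 2 - Y²)
√(1104 + (D(18) + 1952)) = √(1104 + ((2 - 1*18²) + 1952)) = √(1104 + ((2 - 1*324) + 1952)) = √(1104 + ((2 - 324) + 1952)) = √(1104 + (-322 + 1952)) = √(1104 + 1630) = √2734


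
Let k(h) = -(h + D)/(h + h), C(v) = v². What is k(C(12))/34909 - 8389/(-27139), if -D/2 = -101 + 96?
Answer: 6024077263/19489275792 ≈ 0.30910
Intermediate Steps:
D = 10 (D = -2*(-101 + 96) = -2*(-5) = 10)
k(h) = -(10 + h)/(2*h) (k(h) = -(h + 10)/(h + h) = -(10 + h)/(2*h))
k(C(12))/34909 - 8389/(-27139) = ((-10 - 1*12²)/(2*(12²)))/34909 - 8389/(-27139) = ((½)*(-10 - 1*144)/144)*(1/34909) - 8389*(-1/27139) = ((½)*(1/144)*(-10 - 144))*(1/34909) + 8389/27139 = ((½)*(1/144)*(-154))*(1/34909) + 8389/27139 = -77/144*1/34909 + 8389/27139 = -11/718128 + 8389/27139 = 6024077263/19489275792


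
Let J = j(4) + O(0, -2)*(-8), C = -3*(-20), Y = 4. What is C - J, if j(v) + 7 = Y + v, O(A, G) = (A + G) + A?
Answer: 43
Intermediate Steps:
O(A, G) = G + 2*A
C = 60
j(v) = -3 + v (j(v) = -7 + (4 + v) = -3 + v)
J = 17 (J = (-3 + 4) + (-2 + 2*0)*(-8) = 1 + (-2 + 0)*(-8) = 1 - 2*(-8) = 1 + 16 = 17)
C - J = 60 - 1*17 = 60 - 17 = 43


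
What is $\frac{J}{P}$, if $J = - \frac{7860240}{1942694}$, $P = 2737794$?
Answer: $- \frac{655020}{443224664753} \approx -1.4779 \cdot 10^{-6}$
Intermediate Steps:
$J = - \frac{3930120}{971347}$ ($J = \left(-7860240\right) \frac{1}{1942694} = - \frac{3930120}{971347} \approx -4.0461$)
$\frac{J}{P} = - \frac{3930120}{971347 \cdot 2737794} = \left(- \frac{3930120}{971347}\right) \frac{1}{2737794} = - \frac{655020}{443224664753}$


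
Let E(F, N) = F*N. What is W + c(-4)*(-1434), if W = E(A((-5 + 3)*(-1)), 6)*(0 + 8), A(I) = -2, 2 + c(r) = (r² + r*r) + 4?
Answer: -48852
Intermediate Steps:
c(r) = 2 + 2*r² (c(r) = -2 + ((r² + r*r) + 4) = -2 + ((r² + r²) + 4) = -2 + (2*r² + 4) = -2 + (4 + 2*r²) = 2 + 2*r²)
W = -96 (W = (-2*6)*(0 + 8) = -12*8 = -96)
W + c(-4)*(-1434) = -96 + (2 + 2*(-4)²)*(-1434) = -96 + (2 + 2*16)*(-1434) = -96 + (2 + 32)*(-1434) = -96 + 34*(-1434) = -96 - 48756 = -48852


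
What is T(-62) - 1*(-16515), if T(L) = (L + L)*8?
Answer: 15523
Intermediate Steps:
T(L) = 16*L (T(L) = (2*L)*8 = 16*L)
T(-62) - 1*(-16515) = 16*(-62) - 1*(-16515) = -992 + 16515 = 15523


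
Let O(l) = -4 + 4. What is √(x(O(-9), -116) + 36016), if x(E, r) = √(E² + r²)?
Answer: 2*√9033 ≈ 190.08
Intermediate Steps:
O(l) = 0
√(x(O(-9), -116) + 36016) = √(√(0² + (-116)²) + 36016) = √(√(0 + 13456) + 36016) = √(√13456 + 36016) = √(116 + 36016) = √36132 = 2*√9033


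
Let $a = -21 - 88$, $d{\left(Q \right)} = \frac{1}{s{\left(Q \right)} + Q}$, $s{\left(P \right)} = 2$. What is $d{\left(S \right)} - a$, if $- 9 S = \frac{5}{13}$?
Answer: $\frac{25078}{229} \approx 109.51$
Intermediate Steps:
$S = - \frac{5}{117}$ ($S = - \frac{5 \cdot \frac{1}{13}}{9} = \left(- \frac{1}{9}\right) \frac{5}{13} = - \frac{5}{117} \approx -0.042735$)
$d{\left(Q \right)} = \frac{1}{2 + Q}$
$a = -109$ ($a = -21 - 88 = -109$)
$d{\left(S \right)} - a = \frac{1}{2 - \frac{5}{117}} - -109 = \frac{1}{\frac{229}{117}} + 109 = \frac{117}{229} + 109 = \frac{25078}{229}$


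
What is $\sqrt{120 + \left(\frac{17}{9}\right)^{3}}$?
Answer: $\frac{\sqrt{92393}}{27} \approx 11.258$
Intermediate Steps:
$\sqrt{120 + \left(\frac{17}{9}\right)^{3}} = \sqrt{120 + \frac{4913}{729}} = \sqrt{\frac{92393}{729}} = \frac{\sqrt{92393}}{27}$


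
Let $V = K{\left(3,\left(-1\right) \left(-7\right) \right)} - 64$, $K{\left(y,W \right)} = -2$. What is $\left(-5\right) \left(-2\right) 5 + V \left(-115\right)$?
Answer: $7640$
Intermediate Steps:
$V = -66$ ($V = -2 - 64 = -66$)
$\left(-5\right) \left(-2\right) 5 + V \left(-115\right) = \left(-5\right) \left(-2\right) 5 - -7590 = 10 \cdot 5 + 7590 = 50 + 7590 = 7640$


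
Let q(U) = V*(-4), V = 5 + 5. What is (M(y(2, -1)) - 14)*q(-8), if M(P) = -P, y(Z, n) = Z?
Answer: 640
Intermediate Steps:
V = 10
q(U) = -40 (q(U) = 10*(-4) = -40)
(M(y(2, -1)) - 14)*q(-8) = (-1*2 - 14)*(-40) = (-2 - 14)*(-40) = -16*(-40) = 640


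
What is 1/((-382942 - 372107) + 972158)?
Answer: 1/217109 ≈ 4.6060e-6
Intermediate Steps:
1/((-382942 - 372107) + 972158) = 1/(-755049 + 972158) = 1/217109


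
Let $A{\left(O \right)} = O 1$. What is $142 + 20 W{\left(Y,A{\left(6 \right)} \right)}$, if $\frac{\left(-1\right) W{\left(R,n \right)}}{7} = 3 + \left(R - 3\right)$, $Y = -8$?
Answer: $1262$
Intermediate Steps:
$A{\left(O \right)} = O$
$W{\left(R,n \right)} = - 7 R$ ($W{\left(R,n \right)} = - 7 \left(3 + \left(R - 3\right)\right) = - 7 \left(3 + \left(-3 + R\right)\right) = - 7 R$)
$142 + 20 W{\left(Y,A{\left(6 \right)} \right)} = 142 + 20 \left(\left(-7\right) \left(-8\right)\right) = 142 + 20 \cdot 56 = 142 + 1120 = 1262$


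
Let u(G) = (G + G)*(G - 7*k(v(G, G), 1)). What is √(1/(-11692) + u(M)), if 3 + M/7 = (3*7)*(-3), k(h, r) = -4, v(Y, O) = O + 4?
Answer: √13705008924533/5846 ≈ 633.26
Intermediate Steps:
v(Y, O) = 4 + O
M = -462 (M = -21 + 7*((3*7)*(-3)) = -21 + 7*(21*(-3)) = -21 + 7*(-63) = -21 - 441 = -462)
u(G) = 2*G*(28 + G) (u(G) = (G + G)*(G - 7*(-4)) = (2*G)*(G + 28) = (2*G)*(28 + G) = 2*G*(28 + G))
√(1/(-11692) + u(M)) = √(1/(-11692) + 2*(-462)*(28 - 462)) = √(-1/11692 + 2*(-462)*(-434)) = √(-1/11692 + 401016) = √(4688679071/11692) = √13705008924533/5846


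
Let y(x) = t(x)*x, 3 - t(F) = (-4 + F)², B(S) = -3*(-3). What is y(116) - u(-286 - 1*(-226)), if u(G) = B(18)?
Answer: -1454765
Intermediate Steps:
B(S) = 9
t(F) = 3 - (-4 + F)²
u(G) = 9
y(x) = x*(3 - (-4 + x)²) (y(x) = (3 - (-4 + x)²)*x = x*(3 - (-4 + x)²))
y(116) - u(-286 - 1*(-226)) = -1*116*(-3 + (-4 + 116)²) - 1*9 = -1*116*(-3 + 112²) - 9 = -1*116*(-3 + 12544) - 9 = -1*116*12541 - 9 = -1454756 - 9 = -1454765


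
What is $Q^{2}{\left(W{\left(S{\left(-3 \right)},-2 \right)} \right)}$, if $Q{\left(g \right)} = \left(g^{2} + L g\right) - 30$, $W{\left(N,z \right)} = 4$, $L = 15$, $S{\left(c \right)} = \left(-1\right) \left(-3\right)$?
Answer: $2116$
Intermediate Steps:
$S{\left(c \right)} = 3$
$Q{\left(g \right)} = -30 + g^{2} + 15 g$ ($Q{\left(g \right)} = \left(g^{2} + 15 g\right) - 30 = -30 + g^{2} + 15 g$)
$Q^{2}{\left(W{\left(S{\left(-3 \right)},-2 \right)} \right)} = \left(-30 + 4^{2} + 15 \cdot 4\right)^{2} = \left(-30 + 16 + 60\right)^{2} = 46^{2} = 2116$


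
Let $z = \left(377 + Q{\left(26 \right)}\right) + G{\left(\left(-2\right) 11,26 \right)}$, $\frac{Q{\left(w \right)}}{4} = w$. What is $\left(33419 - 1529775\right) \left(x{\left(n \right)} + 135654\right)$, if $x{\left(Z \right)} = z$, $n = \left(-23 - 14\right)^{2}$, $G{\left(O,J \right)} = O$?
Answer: $-203673504228$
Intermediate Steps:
$Q{\left(w \right)} = 4 w$
$n = 1369$ ($n = \left(-37\right)^{2} = 1369$)
$z = 459$ ($z = \left(377 + 4 \cdot 26\right) - 22 = \left(377 + 104\right) - 22 = 481 - 22 = 459$)
$x{\left(Z \right)} = 459$
$\left(33419 - 1529775\right) \left(x{\left(n \right)} + 135654\right) = \left(33419 - 1529775\right) \left(459 + 135654\right) = \left(-1496356\right) 136113 = -203673504228$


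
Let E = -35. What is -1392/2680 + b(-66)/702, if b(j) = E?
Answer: -133873/235170 ≈ -0.56926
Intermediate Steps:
b(j) = -35
-1392/2680 + b(-66)/702 = -1392/2680 - 35/702 = -1392*1/2680 - 35*1/702 = -174/335 - 35/702 = -133873/235170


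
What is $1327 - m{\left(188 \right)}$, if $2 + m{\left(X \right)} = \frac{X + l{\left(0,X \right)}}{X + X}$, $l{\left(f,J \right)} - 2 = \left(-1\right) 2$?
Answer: $\frac{2657}{2} \approx 1328.5$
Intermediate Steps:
$l{\left(f,J \right)} = 0$ ($l{\left(f,J \right)} = 2 - 2 = 0$)
$m{\left(X \right)} = - \frac{3}{2}$ ($m{\left(X \right)} = -2 + \frac{X + 0}{X + X} = -2 + \frac{X}{2 X} = -2 + X \frac{1}{2 X} = -2 + \frac{1}{2} = - \frac{3}{2}$)
$1327 - m{\left(188 \right)} = 1327 - - \frac{3}{2} = 1327 + \frac{3}{2} = \frac{2657}{2}$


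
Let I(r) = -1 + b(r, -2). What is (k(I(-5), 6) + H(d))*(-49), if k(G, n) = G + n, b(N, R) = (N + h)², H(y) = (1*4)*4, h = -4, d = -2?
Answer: -4998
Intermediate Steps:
H(y) = 16 (H(y) = 4*4 = 16)
b(N, R) = (-4 + N)² (b(N, R) = (N - 4)² = (-4 + N)²)
I(r) = -1 + (-4 + r)²
(k(I(-5), 6) + H(d))*(-49) = (((-1 + (-4 - 5)²) + 6) + 16)*(-49) = (((-1 + (-9)²) + 6) + 16)*(-49) = (((-1 + 81) + 6) + 16)*(-49) = ((80 + 6) + 16)*(-49) = (86 + 16)*(-49) = 102*(-49) = -4998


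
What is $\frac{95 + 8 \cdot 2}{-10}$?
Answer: $- \frac{111}{10} \approx -11.1$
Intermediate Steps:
$\frac{95 + 8 \cdot 2}{-10} = \left(95 + 16\right) \left(- \frac{1}{10}\right) = 111 \left(- \frac{1}{10}\right) = - \frac{111}{10}$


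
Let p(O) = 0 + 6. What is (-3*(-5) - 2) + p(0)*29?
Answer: 187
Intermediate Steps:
p(O) = 6
(-3*(-5) - 2) + p(0)*29 = (-3*(-5) - 2) + 6*29 = (15 - 2) + 174 = 13 + 174 = 187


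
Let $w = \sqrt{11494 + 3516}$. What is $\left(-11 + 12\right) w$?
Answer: $\sqrt{15010} \approx 122.52$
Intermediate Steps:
$w = \sqrt{15010} \approx 122.52$
$\left(-11 + 12\right) w = \left(-11 + 12\right) \sqrt{15010} = 1 \sqrt{15010} = \sqrt{15010}$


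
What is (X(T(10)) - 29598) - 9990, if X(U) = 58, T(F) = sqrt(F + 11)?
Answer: -39530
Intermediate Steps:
T(F) = sqrt(11 + F)
(X(T(10)) - 29598) - 9990 = (58 - 29598) - 9990 = -29540 - 9990 = -39530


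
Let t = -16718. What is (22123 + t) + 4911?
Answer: 10316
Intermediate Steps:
(22123 + t) + 4911 = (22123 - 16718) + 4911 = 5405 + 4911 = 10316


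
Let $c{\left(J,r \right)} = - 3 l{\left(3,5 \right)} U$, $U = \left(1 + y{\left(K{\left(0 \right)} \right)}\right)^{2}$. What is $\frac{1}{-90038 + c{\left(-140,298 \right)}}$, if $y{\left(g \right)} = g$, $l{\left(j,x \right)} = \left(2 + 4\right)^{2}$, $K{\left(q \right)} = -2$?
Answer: $- \frac{1}{90146} \approx -1.1093 \cdot 10^{-5}$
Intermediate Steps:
$l{\left(j,x \right)} = 36$ ($l{\left(j,x \right)} = 6^{2} = 36$)
$U = 1$ ($U = \left(1 - 2\right)^{2} = \left(-1\right)^{2} = 1$)
$c{\left(J,r \right)} = -108$ ($c{\left(J,r \right)} = \left(-3\right) 36 \cdot 1 = \left(-108\right) 1 = -108$)
$\frac{1}{-90038 + c{\left(-140,298 \right)}} = \frac{1}{-90038 - 108} = \frac{1}{-90146} = - \frac{1}{90146}$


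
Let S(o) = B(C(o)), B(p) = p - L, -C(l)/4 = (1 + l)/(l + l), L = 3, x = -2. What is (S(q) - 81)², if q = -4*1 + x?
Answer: 66049/9 ≈ 7338.8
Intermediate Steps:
q = -6 (q = -4*1 - 2 = -4 - 2 = -6)
C(l) = -2*(1 + l)/l (C(l) = -4*(1 + l)/(l + l) = -4*(1 + l)/(2*l) = -4*(1 + l)*1/(2*l) = -2*(1 + l)/l)
B(p) = -3 + p (B(p) = p - 1*3 = p - 3 = -3 + p)
S(o) = -5 - 2/o (S(o) = -3 + (-2 - 2/o) = -5 - 2/o)
(S(q) - 81)² = ((-5 - 2/(-6)) - 81)² = ((-5 - 2*(-⅙)) - 81)² = ((-5 + ⅓) - 81)² = (-14/3 - 81)² = (-257/3)² = 66049/9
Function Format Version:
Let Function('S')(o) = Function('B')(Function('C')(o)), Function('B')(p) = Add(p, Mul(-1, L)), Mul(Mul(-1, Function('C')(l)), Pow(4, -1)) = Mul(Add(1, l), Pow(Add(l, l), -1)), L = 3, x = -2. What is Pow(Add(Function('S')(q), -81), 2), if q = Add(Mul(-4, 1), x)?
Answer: Rational(66049, 9) ≈ 7338.8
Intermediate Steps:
q = -6 (q = Add(Mul(-4, 1), -2) = Add(-4, -2) = -6)
Function('C')(l) = Mul(-2, Pow(l, -1), Add(1, l)) (Function('C')(l) = Mul(-4, Mul(Add(1, l), Pow(Add(l, l), -1))) = Mul(-4, Mul(Add(1, l), Pow(Mul(2, l), -1))) = Mul(-4, Mul(Add(1, l), Mul(Rational(1, 2), Pow(l, -1)))) = Mul(-4, Mul(Rational(1, 2), Pow(l, -1), Add(1, l))) = Mul(-2, Pow(l, -1), Add(1, l)))
Function('B')(p) = Add(-3, p) (Function('B')(p) = Add(p, Mul(-1, 3)) = Add(p, -3) = Add(-3, p))
Function('S')(o) = Add(-5, Mul(-2, Pow(o, -1))) (Function('S')(o) = Add(-3, Add(-2, Mul(-2, Pow(o, -1)))) = Add(-5, Mul(-2, Pow(o, -1))))
Pow(Add(Function('S')(q), -81), 2) = Pow(Add(Add(-5, Mul(-2, Pow(-6, -1))), -81), 2) = Pow(Add(Add(-5, Mul(-2, Rational(-1, 6))), -81), 2) = Pow(Add(Add(-5, Rational(1, 3)), -81), 2) = Pow(Add(Rational(-14, 3), -81), 2) = Pow(Rational(-257, 3), 2) = Rational(66049, 9)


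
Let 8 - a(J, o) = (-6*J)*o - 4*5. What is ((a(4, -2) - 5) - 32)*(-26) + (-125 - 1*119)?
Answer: 1238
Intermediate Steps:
a(J, o) = 28 + 6*J*o (a(J, o) = 8 - ((-6*J)*o - 4*5) = 8 - (-6*J*o - 20) = 8 - (-20 - 6*J*o) = 8 + (20 + 6*J*o) = 28 + 6*J*o)
((a(4, -2) - 5) - 32)*(-26) + (-125 - 1*119) = (((28 + 6*4*(-2)) - 5) - 32)*(-26) + (-125 - 1*119) = (((28 - 48) - 5) - 32)*(-26) + (-125 - 119) = ((-20 - 5) - 32)*(-26) - 244 = (-25 - 32)*(-26) - 244 = -57*(-26) - 244 = 1482 - 244 = 1238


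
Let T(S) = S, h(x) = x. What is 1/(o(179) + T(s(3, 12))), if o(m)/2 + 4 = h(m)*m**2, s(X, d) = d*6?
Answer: 1/11470742 ≈ 8.7178e-8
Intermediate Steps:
s(X, d) = 6*d
o(m) = -8 + 2*m**3 (o(m) = -8 + 2*(m*m**2) = -8 + 2*m**3)
1/(o(179) + T(s(3, 12))) = 1/((-8 + 2*179**3) + 6*12) = 1/((-8 + 2*5735339) + 72) = 1/((-8 + 11470678) + 72) = 1/(11470670 + 72) = 1/11470742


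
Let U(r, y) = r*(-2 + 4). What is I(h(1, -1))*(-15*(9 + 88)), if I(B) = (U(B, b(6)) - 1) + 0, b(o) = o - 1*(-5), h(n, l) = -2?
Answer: 7275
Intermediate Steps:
b(o) = 5 + o (b(o) = o + 5 = 5 + o)
U(r, y) = 2*r (U(r, y) = r*2 = 2*r)
I(B) = -1 + 2*B (I(B) = (2*B - 1) + 0 = (-1 + 2*B) + 0 = -1 + 2*B)
I(h(1, -1))*(-15*(9 + 88)) = (-1 + 2*(-2))*(-15*(9 + 88)) = (-1 - 4)*(-15*97) = -5*(-1455) = 7275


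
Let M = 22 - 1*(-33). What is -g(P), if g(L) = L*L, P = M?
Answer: -3025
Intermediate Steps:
M = 55 (M = 22 + 33 = 55)
P = 55
g(L) = L²
-g(P) = -1*55² = -1*3025 = -3025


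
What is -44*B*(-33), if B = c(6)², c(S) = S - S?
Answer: 0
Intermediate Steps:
c(S) = 0
B = 0 (B = 0² = 0)
-44*B*(-33) = -44*0*(-33) = 0*(-33) = 0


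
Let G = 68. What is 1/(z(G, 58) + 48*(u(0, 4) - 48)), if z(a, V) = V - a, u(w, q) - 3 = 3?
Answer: -1/2026 ≈ -0.00049358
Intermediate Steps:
u(w, q) = 6 (u(w, q) = 3 + 3 = 6)
1/(z(G, 58) + 48*(u(0, 4) - 48)) = 1/((58 - 1*68) + 48*(6 - 48)) = 1/((58 - 68) + 48*(-42)) = 1/(-10 - 2016) = 1/(-2026) = -1/2026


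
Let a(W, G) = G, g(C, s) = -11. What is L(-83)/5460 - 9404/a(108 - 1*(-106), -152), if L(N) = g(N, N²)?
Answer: 6418021/103740 ≈ 61.866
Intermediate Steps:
L(N) = -11
L(-83)/5460 - 9404/a(108 - 1*(-106), -152) = -11/5460 - 9404/(-152) = -11*1/5460 - 9404*(-1/152) = -11/5460 + 2351/38 = 6418021/103740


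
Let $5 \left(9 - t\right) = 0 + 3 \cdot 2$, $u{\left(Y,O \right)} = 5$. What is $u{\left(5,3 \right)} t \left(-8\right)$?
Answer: $-312$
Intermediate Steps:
$t = \frac{39}{5}$ ($t = 9 - \frac{0 + 3 \cdot 2}{5} = 9 - \frac{0 + 6}{5} = 9 - \frac{6}{5} = \frac{39}{5} \approx 7.8$)
$u{\left(5,3 \right)} t \left(-8\right) = 5 \cdot \frac{39}{5} \left(-8\right) = 39 \left(-8\right) = -312$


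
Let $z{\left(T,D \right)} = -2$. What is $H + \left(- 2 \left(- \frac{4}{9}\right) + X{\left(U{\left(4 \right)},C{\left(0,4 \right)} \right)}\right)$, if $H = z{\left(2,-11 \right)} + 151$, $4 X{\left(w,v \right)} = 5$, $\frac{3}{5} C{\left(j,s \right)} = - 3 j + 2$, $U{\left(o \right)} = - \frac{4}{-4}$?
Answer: $\frac{5441}{36} \approx 151.14$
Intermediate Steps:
$U{\left(o \right)} = 1$ ($U{\left(o \right)} = \left(-4\right) \left(- \frac{1}{4}\right) = 1$)
$C{\left(j,s \right)} = \frac{10}{3} - 5 j$ ($C{\left(j,s \right)} = \frac{5 \left(- 3 j + 2\right)}{3} = \frac{5 \left(2 - 3 j\right)}{3} = \frac{10}{3} - 5 j$)
$X{\left(w,v \right)} = \frac{5}{4}$ ($X{\left(w,v \right)} = \frac{1}{4} \cdot 5 = \frac{5}{4}$)
$H = 149$ ($H = -2 + 151 = 149$)
$H + \left(- 2 \left(- \frac{4}{9}\right) + X{\left(U{\left(4 \right)},C{\left(0,4 \right)} \right)}\right) = 149 + \left(- 2 \left(- \frac{4}{9}\right) + \frac{5}{4}\right) = 149 + \left(- 2 \left(\left(-4\right) \frac{1}{9}\right) + \frac{5}{4}\right) = 149 + \left(\left(-2\right) \left(- \frac{4}{9}\right) + \frac{5}{4}\right) = 149 + \left(\frac{8}{9} + \frac{5}{4}\right) = 149 + \frac{77}{36} = \frac{5441}{36}$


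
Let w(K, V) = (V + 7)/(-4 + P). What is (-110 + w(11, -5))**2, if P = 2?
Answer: 12321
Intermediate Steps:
w(K, V) = -7/2 - V/2 (w(K, V) = (V + 7)/(-4 + 2) = (7 + V)/(-2) = (7 + V)*(-1/2) = -7/2 - V/2)
(-110 + w(11, -5))**2 = (-110 + (-7/2 - 1/2*(-5)))**2 = (-110 + (-7/2 + 5/2))**2 = (-110 - 1)**2 = (-111)**2 = 12321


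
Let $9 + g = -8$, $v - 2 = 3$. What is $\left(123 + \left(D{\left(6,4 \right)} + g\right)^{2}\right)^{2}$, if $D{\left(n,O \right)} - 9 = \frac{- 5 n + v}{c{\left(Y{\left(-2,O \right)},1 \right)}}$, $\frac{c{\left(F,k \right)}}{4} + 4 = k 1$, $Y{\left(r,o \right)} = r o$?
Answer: $\frac{517699009}{20736} \approx 24966.0$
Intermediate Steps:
$Y{\left(r,o \right)} = o r$
$v = 5$ ($v = 2 + 3 = 5$)
$g = -17$ ($g = -9 - 8 = -17$)
$c{\left(F,k \right)} = -16 + 4 k$ ($c{\left(F,k \right)} = -16 + 4 k 1 = -16 + 4 k$)
$D{\left(n,O \right)} = \frac{103}{12} + \frac{5 n}{12}$ ($D{\left(n,O \right)} = 9 + \frac{- 5 n + 5}{-16 + 4 \cdot 1} = 9 + \frac{5 - 5 n}{-16 + 4} = 9 + \frac{5 - 5 n}{-12} = 9 + \left(5 - 5 n\right) \left(- \frac{1}{12}\right) = 9 + \left(- \frac{5}{12} + \frac{5 n}{12}\right) = \frac{103}{12} + \frac{5 n}{12}$)
$\left(123 + \left(D{\left(6,4 \right)} + g\right)^{2}\right)^{2} = \left(123 + \left(\left(\frac{103}{12} + \frac{5}{12} \cdot 6\right) - 17\right)^{2}\right)^{2} = \left(123 + \left(\left(\frac{103}{12} + \frac{5}{2}\right) - 17\right)^{2}\right)^{2} = \left(123 + \left(\frac{133}{12} - 17\right)^{2}\right)^{2} = \left(123 + \left(- \frac{71}{12}\right)^{2}\right)^{2} = \left(123 + \frac{5041}{144}\right)^{2} = \left(\frac{22753}{144}\right)^{2} = \frac{517699009}{20736}$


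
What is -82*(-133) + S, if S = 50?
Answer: 10956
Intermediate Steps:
-82*(-133) + S = -82*(-133) + 50 = 10906 + 50 = 10956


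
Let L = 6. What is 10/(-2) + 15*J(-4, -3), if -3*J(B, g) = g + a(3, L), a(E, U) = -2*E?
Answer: 40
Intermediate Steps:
J(B, g) = 2 - g/3 (J(B, g) = -(g - 2*3)/3 = -(g - 6)/3 = -(-6 + g)/3 = 2 - g/3)
10/(-2) + 15*J(-4, -3) = 10/(-2) + 15*(2 - ⅓*(-3)) = 10*(-½) + 15*(2 + 1) = -5 + 15*3 = -5 + 45 = 40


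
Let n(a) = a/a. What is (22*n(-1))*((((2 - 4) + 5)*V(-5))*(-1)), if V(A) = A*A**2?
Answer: 8250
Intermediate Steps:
n(a) = 1
V(A) = A**3
(22*n(-1))*((((2 - 4) + 5)*V(-5))*(-1)) = (22*1)*((((2 - 4) + 5)*(-5)**3)*(-1)) = 22*(((-2 + 5)*(-125))*(-1)) = 22*((3*(-125))*(-1)) = 22*(-375*(-1)) = 22*375 = 8250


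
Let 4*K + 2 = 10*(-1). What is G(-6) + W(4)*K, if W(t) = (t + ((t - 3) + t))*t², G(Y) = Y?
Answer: -438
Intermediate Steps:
K = -3 (K = -½ + (10*(-1))/4 = -½ + (¼)*(-10) = -½ - 5/2 = -3)
W(t) = t²*(-3 + 3*t) (W(t) = (t + ((-3 + t) + t))*t² = (t + (-3 + 2*t))*t² = (-3 + 3*t)*t² = t²*(-3 + 3*t))
G(-6) + W(4)*K = -6 + (3*4²*(-1 + 4))*(-3) = -6 + (3*16*3)*(-3) = -6 + 144*(-3) = -6 - 432 = -438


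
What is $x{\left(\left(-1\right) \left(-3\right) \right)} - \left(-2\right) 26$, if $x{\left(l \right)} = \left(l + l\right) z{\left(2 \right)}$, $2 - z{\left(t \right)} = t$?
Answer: $52$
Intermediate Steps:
$z{\left(t \right)} = 2 - t$
$x{\left(l \right)} = 0$ ($x{\left(l \right)} = \left(l + l\right) \left(2 - 2\right) = 2 l \left(2 - 2\right) = 2 l 0 = 0$)
$x{\left(\left(-1\right) \left(-3\right) \right)} - \left(-2\right) 26 = 0 - \left(-2\right) 26 = 0 - -52 = 0 + 52 = 52$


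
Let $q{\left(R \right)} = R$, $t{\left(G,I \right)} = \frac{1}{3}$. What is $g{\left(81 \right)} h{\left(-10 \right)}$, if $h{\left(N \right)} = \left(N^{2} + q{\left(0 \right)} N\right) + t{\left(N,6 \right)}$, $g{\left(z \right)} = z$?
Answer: $8127$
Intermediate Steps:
$t{\left(G,I \right)} = \frac{1}{3}$
$h{\left(N \right)} = \frac{1}{3} + N^{2}$ ($h{\left(N \right)} = \left(N^{2} + 0 N\right) + \frac{1}{3} = \left(N^{2} + 0\right) + \frac{1}{3} = N^{2} + \frac{1}{3} = \frac{1}{3} + N^{2}$)
$g{\left(81 \right)} h{\left(-10 \right)} = 81 \left(\frac{1}{3} + \left(-10\right)^{2}\right) = 81 \left(\frac{1}{3} + 100\right) = 81 \cdot \frac{301}{3} = 8127$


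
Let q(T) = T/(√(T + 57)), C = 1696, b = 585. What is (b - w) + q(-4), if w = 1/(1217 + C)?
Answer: 1704104/2913 - 4*√53/53 ≈ 584.45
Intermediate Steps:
w = 1/2913 (w = 1/(1217 + 1696) = 1/2913 ≈ 0.00034329)
q(T) = T/√(57 + T) (q(T) = T/(√(57 + T)) = T/√(57 + T))
(b - w) + q(-4) = (585 - 1*1/2913) - 4/√(57 - 4) = (585 - 1/2913) - 4*√53/53 = 1704104/2913 - 4*√53/53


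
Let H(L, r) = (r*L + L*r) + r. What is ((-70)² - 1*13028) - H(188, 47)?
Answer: -25847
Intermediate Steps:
H(L, r) = r + 2*L*r (H(L, r) = (L*r + L*r) + r = 2*L*r + r = r + 2*L*r)
((-70)² - 1*13028) - H(188, 47) = ((-70)² - 1*13028) - 47*(1 + 2*188) = (4900 - 13028) - 47*(1 + 376) = -8128 - 47*377 = -8128 - 1*17719 = -8128 - 17719 = -25847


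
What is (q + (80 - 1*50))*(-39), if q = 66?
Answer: -3744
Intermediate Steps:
(q + (80 - 1*50))*(-39) = (66 + (80 - 1*50))*(-39) = (66 + (80 - 50))*(-39) = (66 + 30)*(-39) = 96*(-39) = -3744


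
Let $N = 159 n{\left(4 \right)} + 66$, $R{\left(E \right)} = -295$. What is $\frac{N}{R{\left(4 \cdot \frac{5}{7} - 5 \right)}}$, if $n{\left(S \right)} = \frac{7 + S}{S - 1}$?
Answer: $- \frac{11}{5} \approx -2.2$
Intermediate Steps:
$n{\left(S \right)} = \frac{7 + S}{-1 + S}$
$N = 649$ ($N = 159 \frac{7 + 4}{-1 + 4} + 66 = 159 \cdot \frac{1}{3} \cdot 11 + 66 = 159 \cdot \frac{11}{3} + 66 = 583 + 66 = 649$)
$\frac{N}{R{\left(4 \cdot \frac{5}{7} - 5 \right)}} = \frac{649}{-295} = 649 \left(- \frac{1}{295}\right) = - \frac{11}{5}$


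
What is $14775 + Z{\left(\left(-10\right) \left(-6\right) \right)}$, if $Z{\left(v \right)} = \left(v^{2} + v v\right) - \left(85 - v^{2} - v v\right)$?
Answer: $29090$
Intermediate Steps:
$Z{\left(v \right)} = -85 + 4 v^{2}$ ($Z{\left(v \right)} = \left(v^{2} + v^{2}\right) + \left(\left(v^{2} + v^{2}\right) - 85\right) = 2 v^{2} + \left(2 v^{2} - 85\right) = 2 v^{2} + \left(-85 + 2 v^{2}\right) = -85 + 4 v^{2}$)
$14775 + Z{\left(\left(-10\right) \left(-6\right) \right)} = 14775 - \left(85 - 4 \left(\left(-10\right) \left(-6\right)\right)^{2}\right) = 14775 - \left(85 - 4 \cdot 60^{2}\right) = 14775 + \left(-85 + 4 \cdot 3600\right) = 14775 + \left(-85 + 14400\right) = 14775 + 14315 = 29090$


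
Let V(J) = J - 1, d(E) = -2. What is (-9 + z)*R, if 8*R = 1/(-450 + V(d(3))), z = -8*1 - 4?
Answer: 7/1208 ≈ 0.0057947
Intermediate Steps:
z = -12 (z = -8 - 4 = -12)
V(J) = -1 + J
R = -1/3624 (R = 1/(8*(-450 + (-1 - 2))) = 1/(8*(-450 - 3)) = (1/8)/(-453) = (1/8)*(-1/453) = -1/3624 ≈ -0.00027594)
(-9 + z)*R = (-9 - 12)*(-1/3624) = -21*(-1/3624) = 7/1208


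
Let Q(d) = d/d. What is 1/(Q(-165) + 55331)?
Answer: 1/55332 ≈ 1.8073e-5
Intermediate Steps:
Q(d) = 1
1/(Q(-165) + 55331) = 1/(1 + 55331) = 1/55332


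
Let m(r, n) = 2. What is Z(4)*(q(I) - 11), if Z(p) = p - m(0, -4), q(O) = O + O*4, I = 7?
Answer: 48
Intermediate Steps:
q(O) = 5*O (q(O) = O + 4*O = 5*O)
Z(p) = -2 + p (Z(p) = p - 1*2 = p - 2 = -2 + p)
Z(4)*(q(I) - 11) = (-2 + 4)*(5*7 - 11) = 2*(35 - 11) = 2*24 = 48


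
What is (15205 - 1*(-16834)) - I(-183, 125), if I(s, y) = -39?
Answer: 32078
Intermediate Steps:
(15205 - 1*(-16834)) - I(-183, 125) = (15205 - 1*(-16834)) - 1*(-39) = (15205 + 16834) + 39 = 32039 + 39 = 32078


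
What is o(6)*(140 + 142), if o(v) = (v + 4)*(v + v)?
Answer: 33840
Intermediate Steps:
o(v) = 2*v*(4 + v) (o(v) = (4 + v)*(2*v) = 2*v*(4 + v))
o(6)*(140 + 142) = (2*6*(4 + 6))*(140 + 142) = (2*6*10)*282 = 120*282 = 33840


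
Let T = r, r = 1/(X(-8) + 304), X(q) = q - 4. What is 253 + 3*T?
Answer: 73879/292 ≈ 253.01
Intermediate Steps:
X(q) = -4 + q
r = 1/292 (r = 1/((-4 - 8) + 304) = 1/(-12 + 304) = 1/292 ≈ 0.0034247)
T = 1/292 ≈ 0.0034247
253 + 3*T = 253 + 3*(1/292) = 253 + 3/292 = 73879/292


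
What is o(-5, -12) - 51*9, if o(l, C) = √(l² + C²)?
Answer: -446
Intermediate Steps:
o(l, C) = √(C² + l²)
o(-5, -12) - 51*9 = √((-12)² + (-5)²) - 51*9 = √(144 + 25) - 459 = √169 - 459 = 13 - 459 = -446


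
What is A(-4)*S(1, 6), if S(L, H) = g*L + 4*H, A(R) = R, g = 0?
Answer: -96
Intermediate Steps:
S(L, H) = 4*H (S(L, H) = 0*L + 4*H = 0 + 4*H = 4*H)
A(-4)*S(1, 6) = -16*6 = -4*24 = -96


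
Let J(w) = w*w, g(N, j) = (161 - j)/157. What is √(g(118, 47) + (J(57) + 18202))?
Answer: √528763597/157 ≈ 146.46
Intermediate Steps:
g(N, j) = 161/157 - j/157 (g(N, j) = (161 - j)*(1/157) = 161/157 - j/157)
J(w) = w²
√(g(118, 47) + (J(57) + 18202)) = √((161/157 - 1/157*47) + (57² + 18202)) = √((161/157 - 47/157) + (3249 + 18202)) = √(114/157 + 21451) = √(3367921/157) = √528763597/157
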